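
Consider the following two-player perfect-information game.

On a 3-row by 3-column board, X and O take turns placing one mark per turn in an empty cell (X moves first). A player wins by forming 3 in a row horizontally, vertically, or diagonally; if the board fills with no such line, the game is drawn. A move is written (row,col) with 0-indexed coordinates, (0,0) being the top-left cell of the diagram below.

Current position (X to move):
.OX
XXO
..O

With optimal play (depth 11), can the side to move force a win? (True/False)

X winning at [.OX/XXO/..O]: True

ply 1, X at .OX/XXO/..O | (0,0)=+0→XOX/XXO/..O; (2,0)=+1→.OX/XXO/X.O*; (2,1)=+0→.OX/XXO/.XO
ply 2: .OX/XXO/X.O is terminal -1 (O); from .OX/XXO/..O depth 11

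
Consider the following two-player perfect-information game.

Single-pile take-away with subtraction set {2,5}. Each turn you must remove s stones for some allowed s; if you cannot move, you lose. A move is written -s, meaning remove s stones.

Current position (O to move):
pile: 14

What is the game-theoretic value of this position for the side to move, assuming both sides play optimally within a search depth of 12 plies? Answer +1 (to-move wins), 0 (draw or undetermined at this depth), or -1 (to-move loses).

p1 O@[14]: -2[12]-1* -5[9]-1
p2 X@[12]: -2[10]-1 -5[7]+1*
p3 O@[7]: -2[5]-1* -5[2]-1
p4 X@[5]: -2[3]-1 -5[0]+1*
p5 O@[0] terminal -1; root [14] d12

value(14, O) = -1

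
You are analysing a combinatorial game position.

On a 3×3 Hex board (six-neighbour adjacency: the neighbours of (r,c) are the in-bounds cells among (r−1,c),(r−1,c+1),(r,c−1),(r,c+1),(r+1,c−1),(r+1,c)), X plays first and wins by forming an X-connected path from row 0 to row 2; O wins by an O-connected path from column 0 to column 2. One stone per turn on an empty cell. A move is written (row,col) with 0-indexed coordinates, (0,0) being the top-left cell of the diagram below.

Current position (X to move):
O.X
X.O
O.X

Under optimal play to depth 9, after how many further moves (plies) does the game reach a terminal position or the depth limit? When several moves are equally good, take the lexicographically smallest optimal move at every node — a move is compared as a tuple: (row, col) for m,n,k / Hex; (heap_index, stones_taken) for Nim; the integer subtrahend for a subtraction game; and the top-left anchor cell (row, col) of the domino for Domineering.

ply 1, X at O.X/X.O/O.X | (0,1)=-1→OXX/X.O/O.X*; (1,1)=-1→O.X/XXO/O.X; (2,1)=-1→O.X/X.O/OXX
ply 2, O at OXX/X.O/O.X | (1,1)=+1→OXX/XOO/O.X*; (2,1)=+1→OXX/X.O/OOX
ply 3: OXX/XOO/O.X is terminal -1 (X); from O.X/X.O/O.X depth 9

PV length from [O.X/X.O/O.X]: 2 plies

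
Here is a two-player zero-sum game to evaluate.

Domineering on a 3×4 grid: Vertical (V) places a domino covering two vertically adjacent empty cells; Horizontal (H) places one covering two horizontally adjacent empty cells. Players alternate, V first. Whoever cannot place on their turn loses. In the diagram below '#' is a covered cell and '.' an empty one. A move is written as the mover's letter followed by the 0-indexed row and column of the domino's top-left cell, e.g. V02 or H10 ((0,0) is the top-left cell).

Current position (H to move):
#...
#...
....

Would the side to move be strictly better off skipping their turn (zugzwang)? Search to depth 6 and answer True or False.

ply 1, H at #.../#.../.... | H01=-1→###./#.../....; H02=-1→#.##/#.../....; H11=+1→#.../###./....*; H12=+1→#.../#.##/....; H20=-1→#.../#.../##..; H21=-1→#.../#.../.##.; H22=-1→#.../#.../..##
ply 2, V at #.../###./.... | V03=-1→#..#/####/....*; V13=-1→#.../####/...#
ply 3, H at #..#/####/.... | H01=+1→####/####/....*; H20=+1→#..#/####/##..; H21=+1→#..#/####/.##.; H22=+1→#..#/####/..##
ply 4: ####/####/.... is terminal -1 (V); from #.../#.../.... depth 6
if H skipped the turn, V would face:
~ ply 1, V at #.../#.../.... | V01=-1→##../##../....; V02=+1→#.#./#.#./....*; V03=-1→#..#/#..#/....; V11=-1→#.../##../.#..; V12=+1→#.../#.#./..#.; V13=-1→#.../#..#/...#
~ ply 2, H at #.#./#.#./.... | H20=-1→#.#./#.#./##..*; H21=-1→#.#./#.#./.##.; H22=-1→#.#./#.#./..##
~ ply 3, V at #.#./#.#./##.. | V01=+1→###./###./##..*; V03=+1→#.##/#.##/##..; V13=+1→#.#./#.##/##.#
~ ply 4, H at ###./###./##.. | H22=-1→###./###./####*
~ ply 5, V at ###./###./#### | V03=+1→####/####/####*
~ ply 6: ####/####/#### is terminal -1 (H); from #.../#.../.... depth 6
compare (H): move=+1 vs pass=-1

zugzwang(#.../#.../...., H) = False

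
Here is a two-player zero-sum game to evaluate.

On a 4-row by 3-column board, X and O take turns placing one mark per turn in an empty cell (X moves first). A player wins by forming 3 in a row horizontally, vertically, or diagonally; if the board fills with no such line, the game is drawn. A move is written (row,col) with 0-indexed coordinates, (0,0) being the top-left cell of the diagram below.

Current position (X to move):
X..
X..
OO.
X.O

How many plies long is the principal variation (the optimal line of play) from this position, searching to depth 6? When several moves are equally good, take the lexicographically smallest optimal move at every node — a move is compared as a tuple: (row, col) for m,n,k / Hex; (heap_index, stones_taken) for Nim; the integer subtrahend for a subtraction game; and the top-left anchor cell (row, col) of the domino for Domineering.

PV length from [X../X../OO./X.O]: 4 plies

[X../X../OO./X.O] X move#1: (0,1):-1/XX./X../OO./X.O*, (0,2):-1/X.X/X../OO./X.O, (1,1):-1/X../XX./OO./X.O, (1,2):-1/X../X.X/OO./X.O, (2,2):-1/X../X../OOX/X.O, (3,1):-1/X../X../OO./XXO
[XX./X../OO./X.O] O move#2: (0,2):+1/XXO/X../OO./X.O*, (1,1):-1/XX./XO./OO./X.O, (1,2):-1/XX./X.O/OO./X.O, (2,2):+1/XX./X../OOO/X.O, (3,1):-1/XX./X../OO./XOO
[XXO/X../OO./X.O] X move#3: (1,1):-1/XXO/XX./OO./X.O*, (1,2):-1/XXO/X.X/OO./X.O, (2,2):-1/XXO/X../OOX/X.O, (3,1):-1/XXO/X../OO./XXO
[XXO/XX./OO./X.O] O move#4: (1,2):-1/XXO/XXO/OO./X.O, (2,2):+1/XXO/XX./OOO/X.O*, (3,1):-1/XXO/XX./OO./XOO
[XXO/XX./OOO/X.O] end (terminal -1, X#5); searched X../X../OO./X.O to 6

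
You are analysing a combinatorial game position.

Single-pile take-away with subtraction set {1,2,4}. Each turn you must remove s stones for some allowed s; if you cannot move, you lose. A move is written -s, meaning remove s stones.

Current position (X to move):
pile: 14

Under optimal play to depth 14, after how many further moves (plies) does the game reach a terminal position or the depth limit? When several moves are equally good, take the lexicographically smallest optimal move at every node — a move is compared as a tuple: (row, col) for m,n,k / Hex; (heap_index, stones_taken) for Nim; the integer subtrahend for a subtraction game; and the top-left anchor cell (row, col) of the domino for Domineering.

PV length from [14]: 9 plies

p1 X@[14]: -1[13]-1 -2[12]+1* -4[10]-1
p2 O@[12]: -1[11]-1* -2[10]-1 -4[8]-1
p3 X@[11]: -1[10]-1 -2[9]+1* -4[7]-1
p4 O@[9]: -1[8]-1* -2[7]-1 -4[5]-1
p5 X@[8]: -1[7]-1 -2[6]+1* -4[4]-1
p6 O@[6]: -1[5]-1* -2[4]-1 -4[2]-1
p7 X@[5]: -1[4]-1 -2[3]+1* -4[1]-1
p8 O@[3]: -1[2]-1* -2[1]-1
p9 X@[2]: -1[1]-1 -2[0]+1*
p10 O@[0] terminal -1; root [14] d14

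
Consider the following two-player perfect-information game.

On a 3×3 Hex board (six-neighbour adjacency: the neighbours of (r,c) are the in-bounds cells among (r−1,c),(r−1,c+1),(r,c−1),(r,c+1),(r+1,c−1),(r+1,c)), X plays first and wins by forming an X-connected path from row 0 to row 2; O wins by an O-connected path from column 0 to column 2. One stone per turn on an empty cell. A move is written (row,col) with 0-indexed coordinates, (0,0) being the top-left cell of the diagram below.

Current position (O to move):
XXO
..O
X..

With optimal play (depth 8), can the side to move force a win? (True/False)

ply 1, O at XXO/..O/X.. | (1,0)=-1→XXO/O.O/X..*; (1,1)=-1→XXO/.OO/X..; (2,1)=-1→XXO/..O/XO.; (2,2)=-1→XXO/..O/X.O
ply 2, X at XXO/O.O/X.. | (1,1)=+1→XXO/OXO/X..*; (2,1)=-1→XXO/O.O/XX.; (2,2)=-1→XXO/O.O/X.X
ply 3: XXO/OXO/X.. is terminal -1 (O); from XXO/..O/X.. depth 8

O winning at [XXO/..O/X..]: False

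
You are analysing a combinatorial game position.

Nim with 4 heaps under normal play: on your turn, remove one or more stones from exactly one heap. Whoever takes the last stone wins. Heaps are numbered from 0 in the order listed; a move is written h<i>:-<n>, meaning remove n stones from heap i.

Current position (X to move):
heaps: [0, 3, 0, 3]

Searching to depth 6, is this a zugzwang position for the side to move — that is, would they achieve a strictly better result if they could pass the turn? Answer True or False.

zugzwang((0,3,0,3), X) = True

[(0,3,0,3)] X move#1: h1:-1:-1/(0,2,0,3)*, h1:-2:-1/(0,1,0,3), h1:-3:-1/(0,0,0,3), h3:-1:-1/(0,3,0,2), h3:-2:-1/(0,3,0,1), h3:-3:-1/(0,3,0,0)
[(0,2,0,3)] O move#2: h1:-1:-1/(0,1,0,3), h1:-2:-1/(0,0,0,3), h3:-1:+1/(0,2,0,2)*, h3:-2:-1/(0,2,0,1), h3:-3:-1/(0,2,0,0)
[(0,2,0,2)] X move#3: h1:-1:-1/(0,1,0,2)*, h1:-2:-1/(0,0,0,2), h3:-1:-1/(0,2,0,1), h3:-2:-1/(0,2,0,0)
[(0,1,0,2)] O move#4: h1:-1:-1/(0,0,0,2), h3:-1:+1/(0,1,0,1)*, h3:-2:-1/(0,1,0,0)
[(0,1,0,1)] X move#5: h1:-1:-1/(0,0,0,1)*, h3:-1:-1/(0,1,0,0)
[(0,0,0,1)] O move#6: h3:-1:+1/(0,0,0,0)*
[(0,0,0,0)] end (terminal -1, X#7); searched (0,3,0,3) to 6
suppose X passes — search the same position with O to move:
pass> [(0,3,0,3)] O move#1: h1:-1:-1/(0,2,0,3)*, h1:-2:-1/(0,1,0,3), h1:-3:-1/(0,0,0,3), h3:-1:-1/(0,3,0,2), h3:-2:-1/(0,3,0,1), h3:-3:-1/(0,3,0,0)
pass> [(0,2,0,3)] X move#2: h1:-1:-1/(0,1,0,3), h1:-2:-1/(0,0,0,3), h3:-1:+1/(0,2,0,2)*, h3:-2:-1/(0,2,0,1), h3:-3:-1/(0,2,0,0)
pass> [(0,2,0,2)] O move#3: h1:-1:-1/(0,1,0,2)*, h1:-2:-1/(0,0,0,2), h3:-1:-1/(0,2,0,1), h3:-2:-1/(0,2,0,0)
pass> [(0,1,0,2)] X move#4: h1:-1:-1/(0,0,0,2), h3:-1:+1/(0,1,0,1)*, h3:-2:-1/(0,1,0,0)
pass> [(0,1,0,1)] O move#5: h1:-1:-1/(0,0,0,1)*, h3:-1:-1/(0,1,0,0)
pass> [(0,0,0,1)] X move#6: h3:-1:+1/(0,0,0,0)*
pass> [(0,0,0,0)] end (terminal -1, O#7); searched (0,3,0,3) to 6
for X: play -1, pass +1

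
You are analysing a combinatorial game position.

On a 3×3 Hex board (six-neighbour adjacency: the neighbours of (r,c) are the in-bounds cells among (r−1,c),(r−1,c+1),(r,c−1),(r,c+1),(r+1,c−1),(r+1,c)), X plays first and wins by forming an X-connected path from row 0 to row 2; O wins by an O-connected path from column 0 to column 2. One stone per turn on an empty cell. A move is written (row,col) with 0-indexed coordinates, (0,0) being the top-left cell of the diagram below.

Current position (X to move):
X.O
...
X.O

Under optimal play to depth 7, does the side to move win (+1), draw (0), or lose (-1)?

value(X.O/.../X.O, X) = +1

[X.O/.../X.O] X move#1: (0,1):+1/XXO/.../X.O*, (1,0):+1/X.O/X../X.O, (1,1):+1/X.O/.X./X.O, (1,2):-1/X.O/..X/X.O, (2,1):-1/X.O/.../XXO
[XXO/.../X.O] O move#2: (1,0):-1/XXO/O../X.O*, (1,1):-1/XXO/.O./X.O, (1,2):-1/XXO/..O/X.O, (2,1):-1/XXO/.../XOO
[XXO/O../X.O] X move#3: (1,1):+1/XXO/OX./X.O*, (1,2):-1/XXO/O.X/X.O, (2,1):-1/XXO/O../XXO
[XXO/OX./X.O] end (terminal -1, O#4); searched X.O/.../X.O to 7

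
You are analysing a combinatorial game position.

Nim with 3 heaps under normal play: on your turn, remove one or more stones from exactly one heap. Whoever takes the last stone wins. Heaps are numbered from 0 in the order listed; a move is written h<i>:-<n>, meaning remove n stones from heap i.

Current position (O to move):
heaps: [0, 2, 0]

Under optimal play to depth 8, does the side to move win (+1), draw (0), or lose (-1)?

value((0,2,0), O) = +1

[(0,2,0)] O move#1: h1:-1:-1/(0,1,0), h1:-2:+1/(0,0,0)*
[(0,0,0)] end (terminal -1, X#2); searched (0,2,0) to 8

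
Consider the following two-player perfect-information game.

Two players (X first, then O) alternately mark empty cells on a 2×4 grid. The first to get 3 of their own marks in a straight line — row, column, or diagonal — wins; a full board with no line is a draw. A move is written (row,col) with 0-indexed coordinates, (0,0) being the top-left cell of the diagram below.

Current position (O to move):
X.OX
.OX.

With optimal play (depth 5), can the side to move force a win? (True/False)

O winning at [X.OX/.OX.]: False

ply 1, O at X.OX/.OX. | (0,1)=+0→XOOX/.OX.*; (1,0)=+0→X.OX/OOX.; (1,3)=+0→X.OX/.OXO
ply 2, X at XOOX/.OX. | (1,0)=+0→XOOX/XOX.*; (1,3)=+0→XOOX/.OXX
ply 3, O at XOOX/XOX. | (1,3)=+0→XOOX/XOXO*
ply 4: XOOX/XOXO is terminal +0 (X); from X.OX/.OX. depth 5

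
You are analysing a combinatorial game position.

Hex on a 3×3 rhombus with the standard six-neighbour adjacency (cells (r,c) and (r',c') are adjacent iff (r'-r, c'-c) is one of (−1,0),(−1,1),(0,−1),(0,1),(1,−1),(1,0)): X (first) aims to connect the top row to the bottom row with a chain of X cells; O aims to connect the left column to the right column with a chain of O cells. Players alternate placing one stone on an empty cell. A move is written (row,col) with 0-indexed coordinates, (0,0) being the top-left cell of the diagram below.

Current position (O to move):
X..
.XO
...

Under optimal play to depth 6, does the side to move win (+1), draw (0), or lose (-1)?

value(X../.XO/..., O) = -1

ply 1, O at X../.XO/... | (0,1)=-1→XO./.XO/...*; (0,2)=-1→X.O/.XO/...; (1,0)=-1→X../OXO/...; (2,0)=-1→X../.XO/O..; (2,1)=-1→X../.XO/.O.; (2,2)=-1→X../.XO/..O
ply 2, X at XO./.XO/... | (0,2)=+1→XOX/.XO/...*; (1,0)=+1→XO./XXO/...; (2,0)=+1→XO./.XO/X..; (2,1)=+1→XO./.XO/.X.; (2,2)=+1→XO./.XO/..X
ply 3, O at XOX/.XO/... | (1,0)=-1→XOX/OXO/...*; (2,0)=-1→XOX/.XO/O..; (2,1)=-1→XOX/.XO/.O.; (2,2)=-1→XOX/.XO/..O
ply 4, X at XOX/OXO/... | (2,0)=+1→XOX/OXO/X..*; (2,1)=+1→XOX/OXO/.X.; (2,2)=+1→XOX/OXO/..X
ply 5: XOX/OXO/X.. is terminal -1 (O); from X../.XO/... depth 6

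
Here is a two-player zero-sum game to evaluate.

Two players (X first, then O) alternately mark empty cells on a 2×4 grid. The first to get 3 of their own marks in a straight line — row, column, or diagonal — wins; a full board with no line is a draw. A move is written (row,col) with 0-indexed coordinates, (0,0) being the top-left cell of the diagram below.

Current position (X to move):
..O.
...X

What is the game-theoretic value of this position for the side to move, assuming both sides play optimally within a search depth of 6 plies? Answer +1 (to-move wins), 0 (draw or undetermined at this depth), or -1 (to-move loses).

ply 1, X at ..O./...X | (0,0)=+0→X.O./...X*; (0,1)=+0→.XO./...X; (0,3)=+0→..OX/...X; (1,0)=-1→..O./X..X; (1,1)=+0→..O./.X.X; (1,2)=+0→..O./..XX
ply 2, O at X.O./...X | (0,1)=+0→XOO./...X*; (0,3)=+0→X.OO/...X; (1,0)=+0→X.O./O..X; (1,1)=+0→X.O./.O.X; (1,2)=+0→X.O./..OX
ply 3, X at XOO./...X | (0,3)=+0→XOOX/...X*; (1,0)=-1→XOO./X..X; (1,1)=-1→XOO./.X.X; (1,2)=-1→XOO./..XX
ply 4, O at XOOX/...X | (1,0)=+0→XOOX/O..X*; (1,1)=+0→XOOX/.O.X; (1,2)=+0→XOOX/..OX
ply 5, X at XOOX/O..X | (1,1)=+0→XOOX/OX.X*; (1,2)=+0→XOOX/O.XX
ply 6, O at XOOX/OX.X | (1,2)=+0→XOOX/OXOX*
ply 7: XOOX/OXOX is terminal +0 (X); from ..O./...X depth 6

value(..O./...X, X) = 0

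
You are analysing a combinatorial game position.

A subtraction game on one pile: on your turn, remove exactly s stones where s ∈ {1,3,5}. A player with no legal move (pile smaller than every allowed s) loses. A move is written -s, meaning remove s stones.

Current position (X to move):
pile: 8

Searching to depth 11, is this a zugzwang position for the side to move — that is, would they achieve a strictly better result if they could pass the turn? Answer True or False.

p1 X@[8]: -1[7]-1* -3[5]-1 -5[3]-1
p2 O@[7]: -1[6]+1* -3[4]+1 -5[2]+1
p3 X@[6]: -1[5]-1* -3[3]-1 -5[1]-1
p4 O@[5]: -1[4]+1* -3[2]+1 -5[0]+1
p5 X@[4]: -1[3]-1* -3[1]-1
p6 O@[3]: -1[2]+1* -3[0]+1
p7 X@[2]: -1[1]-1*
p8 O@[1]: -1[0]+1*
p9 X@[0] terminal -1; root [8] d11
suppose X passes — search the same position with O to move:
pass> p1 O@[8]: -1[7]-1* -3[5]-1 -5[3]-1
pass> p2 X@[7]: -1[6]+1* -3[4]+1 -5[2]+1
pass> p3 O@[6]: -1[5]-1* -3[3]-1 -5[1]-1
pass> p4 X@[5]: -1[4]+1* -3[2]+1 -5[0]+1
pass> p5 O@[4]: -1[3]-1* -3[1]-1
pass> p6 X@[3]: -1[2]+1* -3[0]+1
pass> p7 O@[2]: -1[1]-1*
pass> p8 X@[1]: -1[0]+1*
pass> p9 O@[0] terminal -1; root [8] d11
for X: play -1, pass +1

zugzwang(8, X) = True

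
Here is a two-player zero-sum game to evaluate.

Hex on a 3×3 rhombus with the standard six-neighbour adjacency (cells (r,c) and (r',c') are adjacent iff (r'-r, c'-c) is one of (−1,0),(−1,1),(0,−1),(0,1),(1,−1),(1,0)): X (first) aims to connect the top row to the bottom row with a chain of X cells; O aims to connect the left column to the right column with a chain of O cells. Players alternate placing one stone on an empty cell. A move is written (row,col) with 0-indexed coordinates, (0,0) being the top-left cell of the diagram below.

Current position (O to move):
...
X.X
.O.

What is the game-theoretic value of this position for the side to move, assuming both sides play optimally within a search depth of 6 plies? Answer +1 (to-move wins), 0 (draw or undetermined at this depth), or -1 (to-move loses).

p1 O@[.../X.X/.O.]: (0,0)[O../X.X/.O.]-1* (0,1)[.O./X.X/.O.]-1 (0,2)[..O/X.X/.O.]-1 (1,1)[.../XOX/.O.]-1 (2,0)[.../X.X/OO.]-1 (2,2)[.../X.X/.OO]-1
p2 X@[O../X.X/.O.]: (0,1)[OX./X.X/.O.]+1* (0,2)[O.X/X.X/.O.]+1 (1,1)[O../XXX/.O.]+1 (2,0)[O../X.X/XO.]+1 (2,2)[O../X.X/.OX]+1
p3 O@[OX./X.X/.O.]: (0,2)[OXO/X.X/.O.]-1* (1,1)[OX./XOX/.O.]-1 (2,0)[OX./X.X/OO.]-1 (2,2)[OX./X.X/.OO]-1
p4 X@[OXO/X.X/.O.]: (1,1)[OXO/XXX/.O.]+1* (2,0)[OXO/X.X/XO.]+1 (2,2)[OXO/X.X/.OX]+1
p5 O@[OXO/XXX/.O.]: (2,0)[OXO/XXX/OO.]-1* (2,2)[OXO/XXX/.OO]-1
p6 X@[OXO/XXX/OO.]: (2,2)[OXO/XXX/OOX]+1*
p7 O@[OXO/XXX/OOX] terminal -1; root [.../X.X/.O.] d6

value(.../X.X/.O., O) = -1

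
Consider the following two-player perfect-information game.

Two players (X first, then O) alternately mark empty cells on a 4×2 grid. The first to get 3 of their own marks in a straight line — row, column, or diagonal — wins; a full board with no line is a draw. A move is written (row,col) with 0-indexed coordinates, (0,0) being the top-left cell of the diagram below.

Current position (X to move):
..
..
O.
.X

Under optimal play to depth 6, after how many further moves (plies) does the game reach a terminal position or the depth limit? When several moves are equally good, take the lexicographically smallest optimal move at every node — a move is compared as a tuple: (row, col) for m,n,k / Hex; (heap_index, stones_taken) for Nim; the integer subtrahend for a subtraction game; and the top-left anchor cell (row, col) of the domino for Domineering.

p1 X@[../../O./.X]: (0,0)[X./../O./.X]+0* (0,1)[.X/../O./.X]-1 (1,0)[../X./O./.X]+0 (1,1)[../.X/O./.X]+0 (2,1)[../../OX/.X]+0 (3,0)[../../O./XX]+0
p2 O@[X./../O./.X]: (0,1)[XO/../O./.X]+0* (1,0)[X./O./O./.X]+0 (1,1)[X./.O/O./.X]+0 (2,1)[X./../OO/.X]+0 (3,0)[X./../O./OX]+0
p3 X@[XO/../O./.X]: (1,0)[XO/X./O./.X]+0* (1,1)[XO/.X/O./.X]+0 (2,1)[XO/../OX/.X]+0 (3,0)[XO/../O./XX]+0
p4 O@[XO/X./O./.X]: (1,1)[XO/XO/O./.X]+0* (2,1)[XO/X./OO/.X]+0 (3,0)[XO/X./O./OX]+0
p5 X@[XO/XO/O./.X]: (2,1)[XO/XO/OX/.X]+0* (3,0)[XO/XO/O./XX]-1
p6 O@[XO/XO/OX/.X]: (3,0)[XO/XO/OX/OX]+0*
p7 X@[XO/XO/OX/OX] terminal +0; root [../../O./.X] d6

PV length from [../../O./.X]: 6 plies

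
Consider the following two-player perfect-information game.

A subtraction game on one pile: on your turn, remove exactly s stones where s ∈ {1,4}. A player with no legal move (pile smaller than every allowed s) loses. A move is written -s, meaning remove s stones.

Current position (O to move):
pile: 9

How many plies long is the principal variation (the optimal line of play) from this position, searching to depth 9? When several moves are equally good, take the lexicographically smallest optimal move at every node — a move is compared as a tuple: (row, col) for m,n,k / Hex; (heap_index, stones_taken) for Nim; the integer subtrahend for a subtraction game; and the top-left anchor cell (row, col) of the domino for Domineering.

p1 O@[9]: -1[8]-1 -4[5]+1*
p2 X@[5]: -1[4]-1* -4[1]-1
p3 O@[4]: -1[3]-1 -4[0]+1*
p4 X@[0] terminal -1; root [9] d9

PV length from [9]: 3 plies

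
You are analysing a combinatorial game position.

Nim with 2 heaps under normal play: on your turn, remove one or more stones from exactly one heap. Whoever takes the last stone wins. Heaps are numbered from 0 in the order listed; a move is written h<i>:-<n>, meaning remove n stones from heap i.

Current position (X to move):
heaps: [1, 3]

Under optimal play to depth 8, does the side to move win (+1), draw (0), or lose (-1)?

value((1,3), X) = +1

[(1,3)] X move#1: h0:-1:-1/(0,3), h1:-1:-1/(1,2), h1:-2:+1/(1,1)*, h1:-3:-1/(1,0)
[(1,1)] O move#2: h0:-1:-1/(0,1)*, h1:-1:-1/(1,0)
[(0,1)] X move#3: h1:-1:+1/(0,0)*
[(0,0)] end (terminal -1, O#4); searched (1,3) to 8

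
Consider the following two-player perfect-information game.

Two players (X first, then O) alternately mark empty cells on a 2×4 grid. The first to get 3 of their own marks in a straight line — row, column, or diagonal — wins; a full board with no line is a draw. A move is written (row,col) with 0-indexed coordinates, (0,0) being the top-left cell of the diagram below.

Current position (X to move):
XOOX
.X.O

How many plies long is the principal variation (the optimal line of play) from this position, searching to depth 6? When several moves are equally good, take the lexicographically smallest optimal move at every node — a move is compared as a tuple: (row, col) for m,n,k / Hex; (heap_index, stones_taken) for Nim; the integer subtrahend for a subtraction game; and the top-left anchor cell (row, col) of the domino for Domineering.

[XOOX/.X.O] X move#1: (1,0):+0/XOOX/XX.O*, (1,2):+0/XOOX/.XXO
[XOOX/XX.O] O move#2: (1,2):+0/XOOX/XXOO*
[XOOX/XXOO] end (terminal +0, X#3); searched XOOX/.X.O to 6

PV length from [XOOX/.X.O]: 2 plies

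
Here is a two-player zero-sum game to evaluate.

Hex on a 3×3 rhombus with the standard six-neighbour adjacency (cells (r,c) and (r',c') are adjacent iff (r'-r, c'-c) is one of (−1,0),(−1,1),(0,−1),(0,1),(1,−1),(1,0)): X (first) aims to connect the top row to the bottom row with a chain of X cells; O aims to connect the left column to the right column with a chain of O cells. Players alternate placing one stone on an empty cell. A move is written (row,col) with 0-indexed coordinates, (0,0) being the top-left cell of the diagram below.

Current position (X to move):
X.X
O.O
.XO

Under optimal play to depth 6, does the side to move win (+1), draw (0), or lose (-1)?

value(X.X/O.O/.XO, X) = +1

ply 1, X at X.X/O.O/.XO | (0,1)=-1→XXX/O.O/.XO; (1,1)=+1→X.X/OXO/.XO*; (2,0)=-1→X.X/O.O/XXO
ply 2: X.X/OXO/.XO is terminal -1 (O); from X.X/O.O/.XO depth 6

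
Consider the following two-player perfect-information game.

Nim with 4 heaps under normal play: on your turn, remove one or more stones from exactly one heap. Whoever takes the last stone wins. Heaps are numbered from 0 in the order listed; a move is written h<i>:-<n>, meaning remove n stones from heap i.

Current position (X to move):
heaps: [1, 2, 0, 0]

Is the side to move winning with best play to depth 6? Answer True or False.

X winning at [(1,2,0,0)]: True

p1 X@[(1,2,0,0)]: h0:-1[(0,2,0,0)]-1 h1:-1[(1,1,0,0)]+1* h1:-2[(1,0,0,0)]-1
p2 O@[(1,1,0,0)]: h0:-1[(0,1,0,0)]-1* h1:-1[(1,0,0,0)]-1
p3 X@[(0,1,0,0)]: h1:-1[(0,0,0,0)]+1*
p4 O@[(0,0,0,0)] terminal -1; root [(1,2,0,0)] d6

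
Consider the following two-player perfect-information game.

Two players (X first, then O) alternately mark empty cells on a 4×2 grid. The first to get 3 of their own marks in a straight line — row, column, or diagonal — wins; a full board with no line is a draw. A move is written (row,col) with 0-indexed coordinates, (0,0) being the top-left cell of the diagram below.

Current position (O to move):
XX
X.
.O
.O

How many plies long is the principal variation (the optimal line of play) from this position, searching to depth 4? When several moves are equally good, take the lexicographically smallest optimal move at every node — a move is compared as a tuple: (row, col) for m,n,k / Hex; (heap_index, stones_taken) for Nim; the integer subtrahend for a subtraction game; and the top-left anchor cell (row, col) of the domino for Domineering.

PV length from [XX/X./.O/.O]: 1 ply

[XX/X./.O/.O] O move#1: (1,1):+1/XX/XO/.O/.O*, (2,0):+0/XX/X./OO/.O, (3,0):-1/XX/X./.O/OO
[XX/XO/.O/.O] end (terminal -1, X#2); searched XX/X./.O/.O to 4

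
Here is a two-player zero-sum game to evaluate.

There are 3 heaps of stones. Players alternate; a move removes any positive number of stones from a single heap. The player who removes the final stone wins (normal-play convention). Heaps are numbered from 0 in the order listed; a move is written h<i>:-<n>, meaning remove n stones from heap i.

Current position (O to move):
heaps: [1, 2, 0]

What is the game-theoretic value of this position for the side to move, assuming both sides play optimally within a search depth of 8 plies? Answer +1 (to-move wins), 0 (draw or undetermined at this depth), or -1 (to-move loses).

value((1,2,0), O) = +1

[(1,2,0)] O move#1: h0:-1:-1/(0,2,0), h1:-1:+1/(1,1,0)*, h1:-2:-1/(1,0,0)
[(1,1,0)] X move#2: h0:-1:-1/(0,1,0)*, h1:-1:-1/(1,0,0)
[(0,1,0)] O move#3: h1:-1:+1/(0,0,0)*
[(0,0,0)] end (terminal -1, X#4); searched (1,2,0) to 8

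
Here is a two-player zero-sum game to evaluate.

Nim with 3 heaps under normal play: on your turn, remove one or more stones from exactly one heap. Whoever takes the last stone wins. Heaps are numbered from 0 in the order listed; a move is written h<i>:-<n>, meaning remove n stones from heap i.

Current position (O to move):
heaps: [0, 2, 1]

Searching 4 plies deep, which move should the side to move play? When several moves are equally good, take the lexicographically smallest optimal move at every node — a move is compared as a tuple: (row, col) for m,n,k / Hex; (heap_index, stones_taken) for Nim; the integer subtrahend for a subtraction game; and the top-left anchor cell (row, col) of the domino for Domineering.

O's best at [(0,2,1)]: h1:-1

ply 1, O at (0,2,1) | h1:-1=+1→(0,1,1)*; h1:-2=-1→(0,0,1); h2:-1=-1→(0,2,0)
ply 2, X at (0,1,1) | h1:-1=-1→(0,0,1)*; h2:-1=-1→(0,1,0)
ply 3, O at (0,0,1) | h2:-1=+1→(0,0,0)*
ply 4: (0,0,0) is terminal -1 (X); from (0,2,1) depth 4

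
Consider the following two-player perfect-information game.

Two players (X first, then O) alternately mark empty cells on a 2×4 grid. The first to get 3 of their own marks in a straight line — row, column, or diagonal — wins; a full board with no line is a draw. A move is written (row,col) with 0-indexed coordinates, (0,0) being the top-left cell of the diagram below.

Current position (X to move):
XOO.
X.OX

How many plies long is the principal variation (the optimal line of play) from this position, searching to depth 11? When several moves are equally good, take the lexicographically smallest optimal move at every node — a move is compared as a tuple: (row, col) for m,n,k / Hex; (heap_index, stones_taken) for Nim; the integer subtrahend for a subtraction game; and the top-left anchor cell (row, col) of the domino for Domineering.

PV length from [XOO./X.OX]: 2 plies

ply 1, X at XOO./X.OX | (0,3)=+0→XOOX/X.OX*; (1,1)=-1→XOO./XXOX
ply 2, O at XOOX/X.OX | (1,1)=+0→XOOX/XOOX*
ply 3: XOOX/XOOX is terminal +0 (X); from XOO./X.OX depth 11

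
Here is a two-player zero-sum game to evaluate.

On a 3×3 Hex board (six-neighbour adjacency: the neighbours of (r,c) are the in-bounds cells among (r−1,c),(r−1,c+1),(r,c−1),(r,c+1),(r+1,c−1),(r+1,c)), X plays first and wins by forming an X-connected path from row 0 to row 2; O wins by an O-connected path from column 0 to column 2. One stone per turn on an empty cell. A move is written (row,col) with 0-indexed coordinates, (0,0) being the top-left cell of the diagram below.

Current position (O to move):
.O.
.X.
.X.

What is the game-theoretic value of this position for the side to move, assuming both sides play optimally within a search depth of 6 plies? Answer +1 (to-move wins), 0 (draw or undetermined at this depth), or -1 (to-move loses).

p1 O@[.O./.X./.X.]: (0,0)[OO./.X./.X.]-1 (0,2)[.OO/.X./.X.]+1* (1,0)[.O./OX./.X.]-1 (1,2)[.O./.XO/.X.]-1 (2,0)[.O./.X./OX.]-1 (2,2)[.O./.X./.XO]-1
p2 X@[.OO/.X./.X.]: (0,0)[XOO/.X./.X.]-1* (1,0)[.OO/XX./.X.]-1 (1,2)[.OO/.XX/.X.]-1 (2,0)[.OO/.X./XX.]-1 (2,2)[.OO/.X./.XX]-1
p3 O@[XOO/.X./.X.]: (1,0)[XOO/OX./.X.]+1* (1,2)[XOO/.XO/.X.]-1 (2,0)[XOO/.X./OX.]-1 (2,2)[XOO/.X./.XO]-1
p4 X@[XOO/OX./.X.] terminal -1; root [.O./.X./.X.] d6

value(.O./.X./.X., O) = +1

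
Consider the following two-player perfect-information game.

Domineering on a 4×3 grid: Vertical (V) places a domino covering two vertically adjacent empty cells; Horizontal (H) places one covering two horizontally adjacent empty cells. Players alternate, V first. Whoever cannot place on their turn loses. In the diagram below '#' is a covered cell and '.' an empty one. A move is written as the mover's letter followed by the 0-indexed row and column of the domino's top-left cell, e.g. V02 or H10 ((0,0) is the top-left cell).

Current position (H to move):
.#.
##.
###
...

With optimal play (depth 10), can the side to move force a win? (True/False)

H winning at [.#./##./###/...]: False

p1 H@[.#./##./###/...]: H30[.#./##./###/##.]-1* H31[.#./##./###/.##]-1
p2 V@[.#./##./###/##.]: V02[.##/###/###/##.]+1*
p3 H@[.##/###/###/##.] terminal -1; root [.#./##./###/...] d10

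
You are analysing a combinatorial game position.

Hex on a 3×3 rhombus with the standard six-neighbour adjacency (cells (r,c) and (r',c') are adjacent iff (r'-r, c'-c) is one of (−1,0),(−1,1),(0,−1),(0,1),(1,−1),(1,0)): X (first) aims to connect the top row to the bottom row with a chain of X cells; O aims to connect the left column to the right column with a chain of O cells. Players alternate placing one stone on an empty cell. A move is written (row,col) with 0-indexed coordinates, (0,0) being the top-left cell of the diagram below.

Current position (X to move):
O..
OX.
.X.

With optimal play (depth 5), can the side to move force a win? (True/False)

X winning at [O../OX./.X.]: True

ply 1, X at O../OX./.X. | (0,1)=+1→OX./OX./.X.*; (0,2)=+1→O.X/OX./.X.; (1,2)=+1→O../OXX/.X.; (2,0)=+1→O../OX./XX.; (2,2)=+1→O../OX./.XX
ply 2: OX./OX./.X. is terminal -1 (O); from O../OX./.X. depth 5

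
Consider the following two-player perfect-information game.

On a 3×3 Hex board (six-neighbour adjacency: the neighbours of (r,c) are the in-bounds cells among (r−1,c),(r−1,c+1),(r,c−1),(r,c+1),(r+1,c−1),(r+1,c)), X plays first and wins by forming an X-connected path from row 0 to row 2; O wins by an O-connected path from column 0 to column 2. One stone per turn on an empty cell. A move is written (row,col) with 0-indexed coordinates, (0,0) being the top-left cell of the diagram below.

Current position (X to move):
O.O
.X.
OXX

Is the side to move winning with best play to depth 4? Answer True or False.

[O.O/.X./OXX] X move#1: (0,1):+1/OXO/.X./OXX*, (1,0):-1/O.O/XX./OXX, (1,2):-1/O.O/.XX/OXX
[OXO/.X./OXX] end (terminal -1, O#2); searched O.O/.X./OXX to 4

X winning at [O.O/.X./OXX]: True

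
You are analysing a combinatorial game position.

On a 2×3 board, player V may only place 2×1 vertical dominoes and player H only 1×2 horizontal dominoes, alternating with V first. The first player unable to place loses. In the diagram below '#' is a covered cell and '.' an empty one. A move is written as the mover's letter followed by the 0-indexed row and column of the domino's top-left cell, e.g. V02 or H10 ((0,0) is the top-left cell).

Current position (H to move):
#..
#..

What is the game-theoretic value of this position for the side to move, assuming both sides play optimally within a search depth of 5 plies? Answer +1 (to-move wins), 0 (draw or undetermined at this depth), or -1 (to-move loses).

ply 1, H at #../#.. | H01=+1→###/#..*; H11=+1→#../###
ply 2: ###/#.. is terminal -1 (V); from #../#.. depth 5

value(#../#.., H) = +1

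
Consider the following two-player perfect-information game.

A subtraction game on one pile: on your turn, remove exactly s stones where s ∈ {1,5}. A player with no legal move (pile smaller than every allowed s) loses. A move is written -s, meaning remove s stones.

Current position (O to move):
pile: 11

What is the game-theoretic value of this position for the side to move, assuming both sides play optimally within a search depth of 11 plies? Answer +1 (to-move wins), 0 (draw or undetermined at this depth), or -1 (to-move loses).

value(11, O) = +1

[11] O move#1: -1:+1/10*, -5:+1/6
[10] X move#2: -1:-1/9*, -5:-1/5
[9] O move#3: -1:+1/8*, -5:+1/4
[8] X move#4: -1:-1/7*, -5:-1/3
[7] O move#5: -1:+1/6*, -5:+1/2
[6] X move#6: -1:-1/5*, -5:-1/1
[5] O move#7: -1:+1/4*, -5:+1/0
[4] X move#8: -1:-1/3*
[3] O move#9: -1:+1/2*
[2] X move#10: -1:-1/1*
[1] O move#11: -1:+1/0*
[0] end (terminal -1, X#12); searched 11 to 11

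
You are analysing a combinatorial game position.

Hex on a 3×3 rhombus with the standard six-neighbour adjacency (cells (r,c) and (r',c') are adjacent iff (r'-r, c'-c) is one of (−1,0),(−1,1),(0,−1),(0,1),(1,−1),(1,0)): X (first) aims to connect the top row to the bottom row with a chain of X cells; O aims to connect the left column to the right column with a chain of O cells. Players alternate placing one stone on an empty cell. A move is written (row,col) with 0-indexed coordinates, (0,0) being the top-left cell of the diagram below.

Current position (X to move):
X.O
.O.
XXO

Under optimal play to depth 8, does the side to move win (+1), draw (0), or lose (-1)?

p1 X@[X.O/.O./XXO]: (0,1)[XXO/.O./XXO]-1 (1,0)[X.O/XO./XXO]+1* (1,2)[X.O/.OX/XXO]-1
p2 O@[X.O/XO./XXO] terminal -1; root [X.O/.O./XXO] d8

value(X.O/.O./XXO, X) = +1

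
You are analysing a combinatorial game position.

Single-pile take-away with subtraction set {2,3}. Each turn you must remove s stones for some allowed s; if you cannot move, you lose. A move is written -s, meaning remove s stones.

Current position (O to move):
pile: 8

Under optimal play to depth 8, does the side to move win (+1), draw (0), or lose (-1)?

[8] O move#1: -2:+1/6*, -3:+1/5
[6] X move#2: -2:-1/4*, -3:-1/3
[4] O move#3: -2:-1/2, -3:+1/1*
[1] end (terminal -1, X#4); searched 8 to 8

value(8, O) = +1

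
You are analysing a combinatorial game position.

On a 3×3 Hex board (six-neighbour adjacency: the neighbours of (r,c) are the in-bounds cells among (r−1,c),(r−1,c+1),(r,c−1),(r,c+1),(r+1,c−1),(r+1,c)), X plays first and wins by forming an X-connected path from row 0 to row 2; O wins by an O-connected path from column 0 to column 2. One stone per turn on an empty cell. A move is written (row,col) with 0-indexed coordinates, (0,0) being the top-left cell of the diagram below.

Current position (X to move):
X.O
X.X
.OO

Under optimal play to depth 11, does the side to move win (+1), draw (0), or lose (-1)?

value(X.O/X.X/.OO, X) = +1

p1 X@[X.O/X.X/.OO]: (0,1)[XXO/X.X/.OO]-1 (1,1)[X.O/XXX/.OO]-1 (2,0)[X.O/X.X/XOO]+1*
p2 O@[X.O/X.X/XOO] terminal -1; root [X.O/X.X/.OO] d11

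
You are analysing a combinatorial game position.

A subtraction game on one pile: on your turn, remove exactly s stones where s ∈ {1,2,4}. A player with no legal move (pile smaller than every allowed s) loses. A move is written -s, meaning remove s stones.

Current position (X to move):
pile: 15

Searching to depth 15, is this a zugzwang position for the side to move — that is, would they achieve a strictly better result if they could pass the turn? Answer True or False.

zugzwang(15, X) = True

p1 X@[15]: -1[14]-1* -2[13]-1 -4[11]-1
p2 O@[14]: -1[13]-1 -2[12]+1* -4[10]-1
p3 X@[12]: -1[11]-1* -2[10]-1 -4[8]-1
p4 O@[11]: -1[10]-1 -2[9]+1* -4[7]-1
p5 X@[9]: -1[8]-1* -2[7]-1 -4[5]-1
p6 O@[8]: -1[7]-1 -2[6]+1* -4[4]-1
p7 X@[6]: -1[5]-1* -2[4]-1 -4[2]-1
p8 O@[5]: -1[4]-1 -2[3]+1* -4[1]-1
p9 X@[3]: -1[2]-1* -2[1]-1
p10 O@[2]: -1[1]-1 -2[0]+1*
p11 X@[0] terminal -1; root [15] d15
suppose X passes — search the same position with O to move:
pass> p1 O@[15]: -1[14]-1* -2[13]-1 -4[11]-1
pass> p2 X@[14]: -1[13]-1 -2[12]+1* -4[10]-1
pass> p3 O@[12]: -1[11]-1* -2[10]-1 -4[8]-1
pass> p4 X@[11]: -1[10]-1 -2[9]+1* -4[7]-1
pass> p5 O@[9]: -1[8]-1* -2[7]-1 -4[5]-1
pass> p6 X@[8]: -1[7]-1 -2[6]+1* -4[4]-1
pass> p7 O@[6]: -1[5]-1* -2[4]-1 -4[2]-1
pass> p8 X@[5]: -1[4]-1 -2[3]+1* -4[1]-1
pass> p9 O@[3]: -1[2]-1* -2[1]-1
pass> p10 X@[2]: -1[1]-1 -2[0]+1*
pass> p11 O@[0] terminal -1; root [15] d15
for X: play -1, pass +1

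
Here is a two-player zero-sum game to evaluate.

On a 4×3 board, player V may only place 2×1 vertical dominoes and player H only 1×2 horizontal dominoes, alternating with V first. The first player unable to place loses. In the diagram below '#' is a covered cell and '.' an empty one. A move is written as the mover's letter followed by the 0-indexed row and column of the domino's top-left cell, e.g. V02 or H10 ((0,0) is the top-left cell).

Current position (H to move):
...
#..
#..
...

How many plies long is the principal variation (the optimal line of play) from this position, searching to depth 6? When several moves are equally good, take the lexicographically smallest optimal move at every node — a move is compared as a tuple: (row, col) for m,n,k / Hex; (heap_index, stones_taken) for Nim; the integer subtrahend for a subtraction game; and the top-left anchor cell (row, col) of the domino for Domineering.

PV length from [.../#../#../...]: 4 plies

[.../#../#../...] H move#1: H00:-1/##./#../#../...*, H01:-1/.##/#../#../..., H11:-1/.../###/#../..., H21:-1/.../#../###/..., H30:-1/.../#../#../##., H31:-1/.../#../#../.##
[##./#../#../...] V move#2: V02:-1/###/#.#/#../..., V11:+1/##./##./##./...*, V12:+1/##./#.#/#.#/..., V21:+1/##./#../##./.#., V22:+1/##./#../#.#/..#
[##./##./##./...] H move#3: H30:-1/##./##./##./##.*, H31:-1/##./##./##./.##
[##./##./##./##.] V move#4: V02:+1/###/###/##./##.*, V12:+1/##./###/###/##., V22:+1/##./##./###/###
[###/###/##./##.] end (terminal -1, H#5); searched .../#../#../... to 6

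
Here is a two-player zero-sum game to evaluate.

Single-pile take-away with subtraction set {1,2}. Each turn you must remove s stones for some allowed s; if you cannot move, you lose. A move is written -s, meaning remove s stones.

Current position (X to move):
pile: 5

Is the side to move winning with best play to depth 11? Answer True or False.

X winning at [5]: True

ply 1, X at 5 | -1=-1→4; -2=+1→3*
ply 2, O at 3 | -1=-1→2*; -2=-1→1
ply 3, X at 2 | -1=-1→1; -2=+1→0*
ply 4: 0 is terminal -1 (O); from 5 depth 11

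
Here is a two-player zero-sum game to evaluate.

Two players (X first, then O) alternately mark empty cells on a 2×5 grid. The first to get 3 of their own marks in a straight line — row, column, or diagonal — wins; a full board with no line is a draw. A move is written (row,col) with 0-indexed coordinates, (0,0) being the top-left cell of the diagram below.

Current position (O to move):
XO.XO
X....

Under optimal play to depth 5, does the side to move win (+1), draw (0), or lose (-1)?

value(XO.XO/X...., O) = 0

p1 O@[XO.XO/X....]: (0,2)[XOOXO/X....]+0* (1,1)[XO.XO/XO...]+0 (1,2)[XO.XO/X.O..]+0 (1,3)[XO.XO/X..O.]+0 (1,4)[XO.XO/X...O]+0
p2 X@[XOOXO/X....]: (1,1)[XOOXO/XX...]+0* (1,2)[XOOXO/X.X..]+0 (1,3)[XOOXO/X..X.]+0 (1,4)[XOOXO/X...X]+0
p3 O@[XOOXO/XX...]: (1,2)[XOOXO/XXO..]+0* (1,3)[XOOXO/XX.O.]-1 (1,4)[XOOXO/XX..O]-1
p4 X@[XOOXO/XXO..]: (1,3)[XOOXO/XXOX.]+0* (1,4)[XOOXO/XXO.X]+0
p5 O@[XOOXO/XXOX.]: (1,4)[XOOXO/XXOXO]+0*
p6 X@[XOOXO/XXOXO] terminal +0; root [XO.XO/X....] d5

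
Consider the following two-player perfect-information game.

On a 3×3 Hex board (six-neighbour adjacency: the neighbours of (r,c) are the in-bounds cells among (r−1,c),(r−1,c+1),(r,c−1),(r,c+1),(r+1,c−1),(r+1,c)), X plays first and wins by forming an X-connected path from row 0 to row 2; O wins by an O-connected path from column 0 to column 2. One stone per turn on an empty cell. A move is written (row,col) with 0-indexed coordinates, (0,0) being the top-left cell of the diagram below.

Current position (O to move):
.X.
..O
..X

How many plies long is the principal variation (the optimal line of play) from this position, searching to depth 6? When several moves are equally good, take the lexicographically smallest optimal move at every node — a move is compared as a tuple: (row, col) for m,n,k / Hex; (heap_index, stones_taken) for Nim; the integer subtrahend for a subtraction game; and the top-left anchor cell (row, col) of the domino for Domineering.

[.X./..O/..X] O move#1: (0,0):-1/OX./..O/..X, (0,2):-1/.XO/..O/..X, (1,0):-1/.X./O.O/..X, (1,1):+1/.X./.OO/..X*, (2,0):+1/.X./..O/O.X, (2,1):-1/.X./..O/.OX
[.X./.OO/..X] X move#2: (0,0):-1/XX./.OO/..X*, (0,2):-1/.XX/.OO/..X, (1,0):-1/.X./XOO/..X, (2,0):-1/.X./.OO/X.X, (2,1):-1/.X./.OO/.XX
[XX./.OO/..X] O move#3: (0,2):+1/XXO/.OO/..X*, (1,0):+1/XX./OOO/..X, (2,0):+1/XX./.OO/O.X, (2,1):+1/XX./.OO/.OX
[XXO/.OO/..X] X move#4: (1,0):-1/XXO/XOO/..X*, (2,0):-1/XXO/.OO/X.X, (2,1):-1/XXO/.OO/.XX
[XXO/XOO/..X] O move#5: (2,0):+1/XXO/XOO/O.X*, (2,1):-1/XXO/XOO/.OX
[XXO/XOO/O.X] end (terminal -1, X#6); searched .X./..O/..X to 6

PV length from [.X./..O/..X]: 5 plies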